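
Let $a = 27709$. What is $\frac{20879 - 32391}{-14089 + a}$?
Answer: $- \frac{2878}{3405} \approx -0.84523$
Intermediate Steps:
$\frac{20879 - 32391}{-14089 + a} = \frac{20879 - 32391}{-14089 + 27709} = - \frac{11512}{13620} = \left(-11512\right) \frac{1}{13620} = - \frac{2878}{3405}$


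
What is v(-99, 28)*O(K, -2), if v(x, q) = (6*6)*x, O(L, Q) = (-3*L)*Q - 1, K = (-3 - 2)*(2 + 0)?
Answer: 217404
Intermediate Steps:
K = -10 (K = -5*2 = -10)
O(L, Q) = -1 - 3*L*Q (O(L, Q) = -3*L*Q - 1 = -1 - 3*L*Q)
v(x, q) = 36*x
v(-99, 28)*O(K, -2) = (36*(-99))*(-1 - 3*(-10)*(-2)) = -3564*(-1 - 60) = -3564*(-61) = 217404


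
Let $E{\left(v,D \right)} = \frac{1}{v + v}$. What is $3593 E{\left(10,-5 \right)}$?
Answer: $\frac{3593}{20} \approx 179.65$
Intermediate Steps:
$E{\left(v,D \right)} = \frac{1}{2 v}$
$3593 E{\left(10,-5 \right)} = 3593 \frac{1}{2 \cdot 10} = 3593 \cdot \frac{1}{2} \cdot \frac{1}{10} = 3593 \cdot \frac{1}{20} = \frac{3593}{20}$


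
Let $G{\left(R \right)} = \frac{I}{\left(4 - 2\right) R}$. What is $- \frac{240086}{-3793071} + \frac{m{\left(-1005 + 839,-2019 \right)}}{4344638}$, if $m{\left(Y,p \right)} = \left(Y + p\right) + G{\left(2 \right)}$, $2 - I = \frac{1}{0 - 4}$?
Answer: $\frac{16556816517367}{263672326452768} \approx 0.062793$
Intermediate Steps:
$I = \frac{9}{4}$ ($I = 2 - \frac{1}{0 - 4} = 2 - \frac{1}{-4} = 2 - - \frac{1}{4} = 2 + \frac{1}{4} = \frac{9}{4} \approx 2.25$)
$G{\left(R \right)} = \frac{9}{8 R}$ ($G{\left(R \right)} = \frac{9}{4 \left(4 - 2\right) R} = \frac{9}{4 \cdot 2 R} = \frac{9 \frac{1}{2 R}}{4} = \frac{9}{8 R}$)
$m{\left(Y,p \right)} = \frac{9}{16} + Y + p$ ($m{\left(Y,p \right)} = \left(Y + p\right) + \frac{9}{8 \cdot 2} = \left(Y + p\right) + \frac{9}{8} \cdot \frac{1}{2} = \left(Y + p\right) + \frac{9}{16} = \frac{9}{16} + Y + p$)
$- \frac{240086}{-3793071} + \frac{m{\left(-1005 + 839,-2019 \right)}}{4344638} = - \frac{240086}{-3793071} + \frac{\frac{9}{16} + \left(-1005 + 839\right) - 2019}{4344638} = \left(-240086\right) \left(- \frac{1}{3793071}\right) + \left(\frac{9}{16} - 166 - 2019\right) \frac{1}{4344638} = \frac{240086}{3793071} - \frac{34951}{69514208} = \frac{16556816517367}{263672326452768}$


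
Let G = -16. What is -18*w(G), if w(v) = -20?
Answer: 360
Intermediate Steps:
-18*w(G) = -18*(-20) = 360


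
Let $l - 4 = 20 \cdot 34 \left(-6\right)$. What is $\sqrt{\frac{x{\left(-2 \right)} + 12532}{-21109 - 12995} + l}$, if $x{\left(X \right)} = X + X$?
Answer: $\frac{i \sqrt{199742}}{7} \approx 63.846 i$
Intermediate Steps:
$x{\left(X \right)} = 2 X$
$l = -4076$ ($l = 4 + 20 \cdot 34 \left(-6\right) = 4 + 680 \left(-6\right) = 4 - 4080 = -4076$)
$\sqrt{\frac{x{\left(-2 \right)} + 12532}{-21109 - 12995} + l} = \sqrt{\frac{2 \left(-2\right) + 12532}{-21109 - 12995} - 4076} = \sqrt{\frac{-4 + 12532}{-34104} - 4076} = \sqrt{12528 \left(- \frac{1}{34104}\right) - 4076} = \sqrt{- \frac{18}{49} - 4076} = \sqrt{- \frac{199742}{49}} = \frac{i \sqrt{199742}}{7}$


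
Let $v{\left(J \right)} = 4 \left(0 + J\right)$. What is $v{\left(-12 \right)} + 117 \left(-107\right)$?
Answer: $-12567$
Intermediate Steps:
$v{\left(J \right)} = 4 J$
$v{\left(-12 \right)} + 117 \left(-107\right) = 4 \left(-12\right) + 117 \left(-107\right) = -48 - 12519 = -12567$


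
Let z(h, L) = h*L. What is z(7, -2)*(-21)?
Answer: 294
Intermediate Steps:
z(h, L) = L*h
z(7, -2)*(-21) = -2*7*(-21) = -14*(-21) = 294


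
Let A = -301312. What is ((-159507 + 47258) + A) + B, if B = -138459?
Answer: -552020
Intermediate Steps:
((-159507 + 47258) + A) + B = ((-159507 + 47258) - 301312) - 138459 = (-112249 - 301312) - 138459 = -413561 - 138459 = -552020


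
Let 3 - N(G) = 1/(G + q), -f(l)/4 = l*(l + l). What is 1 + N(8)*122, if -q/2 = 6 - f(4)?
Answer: 47771/130 ≈ 367.47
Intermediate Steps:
f(l) = -8*l**2 (f(l) = -4*l*(l + l) = -4*l*2*l = -8*l**2)
q = -268 (q = -2*(6 - (-8)*4**2) = -2*(6 - (-8)*16) = -2*(6 - 1*(-128)) = -2*(6 + 128) = -2*134 = -268)
N(G) = 3 - 1/(-268 + G) (N(G) = 3 - 1/(G - 268) = 3 - 1/(-268 + G))
1 + N(8)*122 = 1 + ((-805 + 3*8)/(-268 + 8))*122 = 1 + ((-805 + 24)/(-260))*122 = 1 - 1/260*(-781)*122 = 1 + (781/260)*122 = 1 + 47641/130 = 47771/130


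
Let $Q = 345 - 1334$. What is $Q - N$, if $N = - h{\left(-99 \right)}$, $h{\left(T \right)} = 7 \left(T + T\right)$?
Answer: $-2375$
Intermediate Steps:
$h{\left(T \right)} = 14 T$ ($h{\left(T \right)} = 7 \cdot 2 T = 14 T$)
$N = 1386$ ($N = - 14 \left(-99\right) = \left(-1\right) \left(-1386\right) = 1386$)
$Q = -989$ ($Q = 345 - 1334 = -989$)
$Q - N = -989 - 1386 = -2375$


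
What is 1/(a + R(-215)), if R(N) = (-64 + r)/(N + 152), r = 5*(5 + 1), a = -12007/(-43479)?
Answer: 304353/248303 ≈ 1.2257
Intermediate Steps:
a = 12007/43479 (a = -12007*(-1/43479) = 12007/43479 ≈ 0.27616)
r = 30 (r = 5*6 = 30)
R(N) = -34/(152 + N) (R(N) = (-64 + 30)/(N + 152) = -34/(152 + N))
1/(a + R(-215)) = 1/(12007/43479 - 34/(152 - 215)) = 1/(12007/43479 - 34/(-63)) = 1/(12007/43479 - 34*(-1/63)) = 1/(12007/43479 + 34/63) = 1/(248303/304353) = 304353/248303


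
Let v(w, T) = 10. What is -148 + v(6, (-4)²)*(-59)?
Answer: -738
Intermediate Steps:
-148 + v(6, (-4)²)*(-59) = -148 + 10*(-59) = -148 - 590 = -738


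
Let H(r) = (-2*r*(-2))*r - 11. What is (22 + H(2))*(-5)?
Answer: -135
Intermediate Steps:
H(r) = -11 + 4*r² (H(r) = (4*r)*r - 11 = 4*r² - 11 = -11 + 4*r²)
(22 + H(2))*(-5) = (22 + (-11 + 4*2²))*(-5) = (22 + (-11 + 4*4))*(-5) = (22 + (-11 + 16))*(-5) = (22 + 5)*(-5) = 27*(-5) = -135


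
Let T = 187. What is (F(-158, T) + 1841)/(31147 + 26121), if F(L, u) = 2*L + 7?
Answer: 383/14317 ≈ 0.026751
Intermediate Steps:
F(L, u) = 7 + 2*L
(F(-158, T) + 1841)/(31147 + 26121) = ((7 + 2*(-158)) + 1841)/(31147 + 26121) = ((7 - 316) + 1841)/57268 = (-309 + 1841)*(1/57268) = 1532*(1/57268) = 383/14317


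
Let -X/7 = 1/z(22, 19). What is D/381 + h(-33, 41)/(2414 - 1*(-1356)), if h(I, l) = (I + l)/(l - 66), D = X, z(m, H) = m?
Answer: -363403/395001750 ≈ -0.00092000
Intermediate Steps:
X = -7/22 ≈ -0.31818
D = -7/22 ≈ -0.31818
h(I, l) = (I + l)/(-66 + l)
D/381 + h(-33, 41)/(2414 - 1*(-1356)) = -7/22/381 + ((-33 + 41)/(-66 + 41))/(2414 - 1*(-1356)) = -7/22*1/381 + (8/(-25))/(2414 + 1356) = -7/8382 - 1/25*8/3770 = -7/8382 - 8/25*1/3770 = -7/8382 - 4/47125 = -363403/395001750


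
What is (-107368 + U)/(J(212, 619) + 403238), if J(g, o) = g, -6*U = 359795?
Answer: -1004003/2420700 ≈ -0.41476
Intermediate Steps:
U = -359795/6 (U = -⅙*359795 = -359795/6 ≈ -59966.)
(-107368 + U)/(J(212, 619) + 403238) = (-107368 - 359795/6)/(212 + 403238) = -1004003/6/403450 = -1004003/6*1/403450 = -1004003/2420700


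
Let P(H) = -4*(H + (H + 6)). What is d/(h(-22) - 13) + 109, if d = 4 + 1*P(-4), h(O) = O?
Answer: 3803/35 ≈ 108.66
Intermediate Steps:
P(H) = -24 - 8*H (P(H) = -4*(H + (6 + H)) = -4*(6 + 2*H) = -24 - 8*H)
d = 12 (d = 4 + 1*(-24 - 8*(-4)) = 4 + 1*(-24 + 32) = 4 + 1*8 = 4 + 8 = 12)
d/(h(-22) - 13) + 109 = 12/(-22 - 13) + 109 = 12/(-35) + 109 = 12*(-1/35) + 109 = -12/35 + 109 = 3803/35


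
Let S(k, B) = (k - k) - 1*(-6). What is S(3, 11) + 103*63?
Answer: 6495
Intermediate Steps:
S(k, B) = 6 (S(k, B) = 0 + 6 = 6)
S(3, 11) + 103*63 = 6 + 103*63 = 6 + 6489 = 6495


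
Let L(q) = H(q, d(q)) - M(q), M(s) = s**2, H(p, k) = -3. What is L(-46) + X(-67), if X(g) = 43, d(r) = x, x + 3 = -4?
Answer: -2076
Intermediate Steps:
x = -7 (x = -3 - 4 = -7)
d(r) = -7
L(q) = -3 - q**2
L(-46) + X(-67) = (-3 - 1*(-46)**2) + 43 = (-3 - 1*2116) + 43 = (-3 - 2116) + 43 = -2119 + 43 = -2076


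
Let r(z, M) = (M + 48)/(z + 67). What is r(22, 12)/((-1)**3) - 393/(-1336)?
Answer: -45183/118904 ≈ -0.38000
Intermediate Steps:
r(z, M) = (48 + M)/(67 + z)
r(22, 12)/((-1)**3) - 393/(-1336) = ((48 + 12)/(67 + 22))/((-1)**3) - 393/(-1336) = (60/89)/(-1) - 393*(-1/1336) = ((1/89)*60)*(-1) + 393/1336 = (60/89)*(-1) + 393/1336 = -60/89 + 393/1336 = -45183/118904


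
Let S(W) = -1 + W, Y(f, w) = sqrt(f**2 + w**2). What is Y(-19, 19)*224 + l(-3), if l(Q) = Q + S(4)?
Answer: 4256*sqrt(2) ≈ 6018.9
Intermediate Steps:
l(Q) = 3 + Q (l(Q) = Q + (-1 + 4) = Q + 3 = 3 + Q)
Y(-19, 19)*224 + l(-3) = sqrt((-19)**2 + 19**2)*224 + (3 - 3) = sqrt(361 + 361)*224 + 0 = sqrt(722)*224 + 0 = (19*sqrt(2))*224 + 0 = 4256*sqrt(2) + 0 = 4256*sqrt(2)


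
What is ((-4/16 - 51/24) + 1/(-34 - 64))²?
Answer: 874225/153664 ≈ 5.6892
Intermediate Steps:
((-4/16 - 51/24) + 1/(-34 - 64))² = ((-4*1/16 - 51*1/24) + 1/(-98))² = ((-¼ - 17/8) - 1/98)² = (-19/8 - 1/98)² = (-935/392)² = 874225/153664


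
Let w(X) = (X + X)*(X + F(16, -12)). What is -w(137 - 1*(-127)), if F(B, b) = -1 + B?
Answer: -147312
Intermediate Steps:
w(X) = 2*X*(15 + X) (w(X) = (X + X)*(X + (-1 + 16)) = (2*X)*(X + 15) = (2*X)*(15 + X) = 2*X*(15 + X))
-w(137 - 1*(-127)) = -2*(137 - 1*(-127))*(15 + (137 - 1*(-127))) = -2*(137 + 127)*(15 + (137 + 127)) = -2*264*(15 + 264) = -2*264*279 = -1*147312 = -147312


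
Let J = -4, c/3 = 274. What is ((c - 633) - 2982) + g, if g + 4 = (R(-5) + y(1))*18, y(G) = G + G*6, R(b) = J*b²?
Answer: -4471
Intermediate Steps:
c = 822 (c = 3*274 = 822)
R(b) = -4*b²
y(G) = 7*G (y(G) = G + 6*G = 7*G)
g = -1678 (g = -4 + (-4*(-5)² + 7*1)*18 = -4 + (-4*25 + 7)*18 = -4 + (-100 + 7)*18 = -4 - 93*18 = -4 - 1674 = -1678)
((c - 633) - 2982) + g = ((822 - 633) - 2982) - 1678 = (189 - 2982) - 1678 = -2793 - 1678 = -4471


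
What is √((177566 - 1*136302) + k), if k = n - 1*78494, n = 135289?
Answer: √98059 ≈ 313.14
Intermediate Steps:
k = 56795 (k = 135289 - 1*78494 = 135289 - 78494 = 56795)
√((177566 - 1*136302) + k) = √((177566 - 1*136302) + 56795) = √((177566 - 136302) + 56795) = √(41264 + 56795) = √98059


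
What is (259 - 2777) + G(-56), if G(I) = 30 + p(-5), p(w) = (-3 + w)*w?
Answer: -2448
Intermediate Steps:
p(w) = w*(-3 + w)
G(I) = 70 (G(I) = 30 - 5*(-3 - 5) = 30 - 5*(-8) = 30 + 40 = 70)
(259 - 2777) + G(-56) = (259 - 2777) + 70 = -2518 + 70 = -2448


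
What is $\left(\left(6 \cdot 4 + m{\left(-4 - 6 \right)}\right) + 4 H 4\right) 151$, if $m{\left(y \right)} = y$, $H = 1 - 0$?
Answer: $4530$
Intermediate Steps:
$H = 1$ ($H = 1 + 0 = 1$)
$\left(\left(6 \cdot 4 + m{\left(-4 - 6 \right)}\right) + 4 H 4\right) 151 = \left(\left(6 \cdot 4 - 10\right) + 4 \cdot 1 \cdot 4\right) 151 = \left(\left(24 - 10\right) + 4 \cdot 4\right) 151 = \left(\left(24 - 10\right) + 16\right) 151 = \left(14 + 16\right) 151 = 30 \cdot 151 = 4530$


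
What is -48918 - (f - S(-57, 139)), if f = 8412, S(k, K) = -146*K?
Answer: -77624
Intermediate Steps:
-48918 - (f - S(-57, 139)) = -48918 - (8412 - (-146)*139) = -48918 - (8412 - 1*(-20294)) = -48918 - (8412 + 20294) = -48918 - 1*28706 = -48918 - 28706 = -77624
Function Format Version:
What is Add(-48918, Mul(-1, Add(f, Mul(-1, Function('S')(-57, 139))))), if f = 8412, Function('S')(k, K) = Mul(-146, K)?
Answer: -77624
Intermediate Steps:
Add(-48918, Mul(-1, Add(f, Mul(-1, Function('S')(-57, 139))))) = Add(-48918, Mul(-1, Add(8412, Mul(-1, Mul(-146, 139))))) = Add(-48918, Mul(-1, Add(8412, Mul(-1, -20294)))) = Add(-48918, Mul(-1, Add(8412, 20294))) = Add(-48918, Mul(-1, 28706)) = Add(-48918, -28706) = -77624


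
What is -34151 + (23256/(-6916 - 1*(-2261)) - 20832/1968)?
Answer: -343203309/10045 ≈ -34167.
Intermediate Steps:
-34151 + (23256/(-6916 - 1*(-2261)) - 20832/1968) = -34151 + (23256/(-6916 + 2261) - 20832*1/1968) = -34151 + (23256/(-4655) - 434/41) = -34151 + (23256*(-1/4655) - 434/41) = -34151 + (-1224/245 - 434/41) = -34151 - 156514/10045 = -343203309/10045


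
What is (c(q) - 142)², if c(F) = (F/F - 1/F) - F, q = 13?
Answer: 4012009/169 ≈ 23740.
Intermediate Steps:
c(F) = 1 - F - 1/F (c(F) = (1 - 1/F) - F = 1 - F - 1/F)
(c(q) - 142)² = ((1 - 1*13 - 1/13) - 142)² = ((1 - 13 - 1*1/13) - 142)² = ((1 - 13 - 1/13) - 142)² = (-157/13 - 142)² = (-2003/13)² = 4012009/169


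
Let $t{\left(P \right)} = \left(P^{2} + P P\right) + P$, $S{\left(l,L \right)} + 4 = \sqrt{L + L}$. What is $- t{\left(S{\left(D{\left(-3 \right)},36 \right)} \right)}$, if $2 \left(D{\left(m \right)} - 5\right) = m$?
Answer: $-172 + 90 \sqrt{2} \approx -44.721$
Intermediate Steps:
$D{\left(m \right)} = 5 + \frac{m}{2}$
$S{\left(l,L \right)} = -4 + \sqrt{2} \sqrt{L}$ ($S{\left(l,L \right)} = -4 + \sqrt{L + L} = -4 + \sqrt{2 L} = -4 + \sqrt{2} \sqrt{L}$)
$t{\left(P \right)} = P + 2 P^{2}$ ($t{\left(P \right)} = \left(P^{2} + P^{2}\right) + P = 2 P^{2} + P = P + 2 P^{2}$)
$- t{\left(S{\left(D{\left(-3 \right)},36 \right)} \right)} = - \left(-4 + \sqrt{2} \sqrt{36}\right) \left(1 + 2 \left(-4 + \sqrt{2} \sqrt{36}\right)\right) = - \left(-4 + \sqrt{2} \cdot 6\right) \left(1 + 2 \left(-4 + \sqrt{2} \cdot 6\right)\right) = - \left(-4 + 6 \sqrt{2}\right) \left(1 + 2 \left(-4 + 6 \sqrt{2}\right)\right) = - \left(-4 + 6 \sqrt{2}\right) \left(1 - \left(8 - 12 \sqrt{2}\right)\right) = - \left(-4 + 6 \sqrt{2}\right) \left(-7 + 12 \sqrt{2}\right) = - \left(-7 + 12 \sqrt{2}\right) \left(-4 + 6 \sqrt{2}\right)$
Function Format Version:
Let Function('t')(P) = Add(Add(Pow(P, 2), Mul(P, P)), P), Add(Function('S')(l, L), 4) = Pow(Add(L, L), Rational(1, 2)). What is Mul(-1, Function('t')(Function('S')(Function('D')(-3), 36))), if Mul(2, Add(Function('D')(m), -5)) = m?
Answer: Add(-172, Mul(90, Pow(2, Rational(1, 2)))) ≈ -44.721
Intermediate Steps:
Function('D')(m) = Add(5, Mul(Rational(1, 2), m))
Function('S')(l, L) = Add(-4, Mul(Pow(2, Rational(1, 2)), Pow(L, Rational(1, 2)))) (Function('S')(l, L) = Add(-4, Pow(Add(L, L), Rational(1, 2))) = Add(-4, Pow(Mul(2, L), Rational(1, 2))) = Add(-4, Mul(Pow(2, Rational(1, 2)), Pow(L, Rational(1, 2)))))
Function('t')(P) = Add(P, Mul(2, Pow(P, 2))) (Function('t')(P) = Add(Add(Pow(P, 2), Pow(P, 2)), P) = Add(Mul(2, Pow(P, 2)), P) = Add(P, Mul(2, Pow(P, 2))))
Mul(-1, Function('t')(Function('S')(Function('D')(-3), 36))) = Mul(-1, Mul(Add(-4, Mul(Pow(2, Rational(1, 2)), Pow(36, Rational(1, 2)))), Add(1, Mul(2, Add(-4, Mul(Pow(2, Rational(1, 2)), Pow(36, Rational(1, 2)))))))) = Mul(-1, Mul(Add(-4, Mul(Pow(2, Rational(1, 2)), 6)), Add(1, Mul(2, Add(-4, Mul(Pow(2, Rational(1, 2)), 6)))))) = Mul(-1, Mul(Add(-4, Mul(6, Pow(2, Rational(1, 2)))), Add(1, Mul(2, Add(-4, Mul(6, Pow(2, Rational(1, 2)))))))) = Mul(-1, Mul(Add(-4, Mul(6, Pow(2, Rational(1, 2)))), Add(1, Add(-8, Mul(12, Pow(2, Rational(1, 2))))))) = Mul(-1, Mul(Add(-4, Mul(6, Pow(2, Rational(1, 2)))), Add(-7, Mul(12, Pow(2, Rational(1, 2)))))) = Mul(-1, Mul(Add(-7, Mul(12, Pow(2, Rational(1, 2)))), Add(-4, Mul(6, Pow(2, Rational(1, 2)))))) = Mul(-1, Add(-7, Mul(12, Pow(2, Rational(1, 2)))), Add(-4, Mul(6, Pow(2, Rational(1, 2)))))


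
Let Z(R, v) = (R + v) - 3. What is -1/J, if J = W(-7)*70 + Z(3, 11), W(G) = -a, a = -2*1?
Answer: -1/151 ≈ -0.0066225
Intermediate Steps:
a = -2
W(G) = 2 (W(G) = -1*(-2) = 2)
Z(R, v) = -3 + R + v
J = 151 (J = 2*70 + (-3 + 3 + 11) = 140 + 11 = 151)
-1/J = -1/151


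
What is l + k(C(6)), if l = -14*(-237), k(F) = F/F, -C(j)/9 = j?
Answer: 3319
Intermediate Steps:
C(j) = -9*j
k(F) = 1
l = 3318
l + k(C(6)) = 3318 + 1 = 3319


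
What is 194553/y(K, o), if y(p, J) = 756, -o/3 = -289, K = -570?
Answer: 21617/84 ≈ 257.35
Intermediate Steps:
o = 867 (o = -3*(-289) = 867)
194553/y(K, o) = 194553/756 = 194553*(1/756) = 21617/84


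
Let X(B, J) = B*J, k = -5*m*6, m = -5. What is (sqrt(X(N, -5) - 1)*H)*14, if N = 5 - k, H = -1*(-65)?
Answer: 1820*sqrt(181) ≈ 24486.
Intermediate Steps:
k = 150 (k = -5*(-5)*6 = 25*6 = 150)
H = 65
N = -145 (N = 5 - 1*150 = 5 - 150 = -145)
(sqrt(X(N, -5) - 1)*H)*14 = (sqrt(-145*(-5) - 1)*65)*14 = (sqrt(725 - 1)*65)*14 = (sqrt(724)*65)*14 = ((2*sqrt(181))*65)*14 = (130*sqrt(181))*14 = 1820*sqrt(181)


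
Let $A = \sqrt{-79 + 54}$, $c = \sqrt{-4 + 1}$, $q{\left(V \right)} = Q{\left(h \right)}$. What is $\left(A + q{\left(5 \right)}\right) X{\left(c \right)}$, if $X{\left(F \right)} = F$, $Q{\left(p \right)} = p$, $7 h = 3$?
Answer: $\frac{\sqrt{3} \left(-35 + 3 i\right)}{7} \approx -8.6602 + 0.74231 i$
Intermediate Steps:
$h = \frac{3}{7}$ ($h = \frac{1}{7} \cdot 3 = \frac{3}{7} \approx 0.42857$)
$q{\left(V \right)} = \frac{3}{7}$
$c = i \sqrt{3}$ ($c = \sqrt{-3} = i \sqrt{3} \approx 1.732 i$)
$A = 5 i$ ($A = \sqrt{-25} = 5 i \approx 5.0 i$)
$\left(A + q{\left(5 \right)}\right) X{\left(c \right)} = \left(5 i + \frac{3}{7}\right) i \sqrt{3} = \left(\frac{3}{7} + 5 i\right) i \sqrt{3} = i \sqrt{3} \left(\frac{3}{7} + 5 i\right)$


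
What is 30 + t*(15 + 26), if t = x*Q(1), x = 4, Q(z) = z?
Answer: 194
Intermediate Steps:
t = 4 (t = 4*1 = 4)
30 + t*(15 + 26) = 30 + 4*(15 + 26) = 30 + 4*41 = 30 + 164 = 194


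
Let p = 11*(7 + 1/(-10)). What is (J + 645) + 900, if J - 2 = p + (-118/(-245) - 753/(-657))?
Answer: 174328073/107310 ≈ 1624.5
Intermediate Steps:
p = 759/10 (p = 11*(7 - ⅒) = 11*(69/10) = 759/10 ≈ 75.900)
J = 8534123/107310 (J = 2 + (759/10 + (-118/(-245) - 753/(-657))) = 2 + (759/10 + (-118*(-1/245) - 753*(-1/657))) = 2 + (759/10 + (118/245 + 251/219)) = 2 + (759/10 + 87337/53655) = 2 + 8319503/107310 = 8534123/107310 ≈ 79.528)
(J + 645) + 900 = (8534123/107310 + 645) + 900 = 77749073/107310 + 900 = 174328073/107310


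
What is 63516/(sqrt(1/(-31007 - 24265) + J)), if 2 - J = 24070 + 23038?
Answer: -889224*I*sqrt(734227278906)/2603642833 ≈ -292.65*I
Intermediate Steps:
J = -47106 (J = 2 - (24070 + 23038) = 2 - 1*47108 = 2 - 47108 = -47106)
63516/(sqrt(1/(-31007 - 24265) + J)) = 63516/(sqrt(1/(-31007 - 24265) - 47106)) = 63516/(sqrt(1/(-55272) - 47106)) = 63516/(sqrt(-1/55272 - 47106)) = 63516/(sqrt(-2603642833/55272)) = 63516/((I*sqrt(734227278906)/3948)) = 63516*(-14*I*sqrt(734227278906)/2603642833) = -889224*I*sqrt(734227278906)/2603642833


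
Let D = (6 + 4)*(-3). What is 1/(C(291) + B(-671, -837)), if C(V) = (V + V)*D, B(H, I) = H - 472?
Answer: -1/18603 ≈ -5.3755e-5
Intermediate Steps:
D = -30 (D = 10*(-3) = -30)
B(H, I) = -472 + H
C(V) = -60*V (C(V) = (V + V)*(-30) = (2*V)*(-30) = -60*V)
1/(C(291) + B(-671, -837)) = 1/(-60*291 + (-472 - 671)) = 1/(-17460 - 1143) = 1/(-18603) = -1/18603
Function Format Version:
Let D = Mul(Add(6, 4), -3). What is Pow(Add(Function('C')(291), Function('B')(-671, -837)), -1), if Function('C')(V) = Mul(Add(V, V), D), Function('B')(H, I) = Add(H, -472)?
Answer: Rational(-1, 18603) ≈ -5.3755e-5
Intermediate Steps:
D = -30 (D = Mul(10, -3) = -30)
Function('B')(H, I) = Add(-472, H)
Function('C')(V) = Mul(-60, V) (Function('C')(V) = Mul(Add(V, V), -30) = Mul(Mul(2, V), -30) = Mul(-60, V))
Pow(Add(Function('C')(291), Function('B')(-671, -837)), -1) = Pow(Add(Mul(-60, 291), Add(-472, -671)), -1) = Pow(Add(-17460, -1143), -1) = Pow(-18603, -1) = Rational(-1, 18603)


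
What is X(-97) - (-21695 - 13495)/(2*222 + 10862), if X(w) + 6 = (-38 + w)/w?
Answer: -820176/548341 ≈ -1.4957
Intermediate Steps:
X(w) = -6 + (-38 + w)/w
X(-97) - (-21695 - 13495)/(2*222 + 10862) = (-5 - 38/(-97)) - (-21695 - 13495)/(2*222 + 10862) = (-5 - 38*(-1/97)) - (-35190)/(444 + 10862) = (-5 + 38/97) - (-35190)/11306 = -447/97 - (-35190)/11306 = -447/97 - 1*(-17595/5653) = -447/97 + 17595/5653 = -820176/548341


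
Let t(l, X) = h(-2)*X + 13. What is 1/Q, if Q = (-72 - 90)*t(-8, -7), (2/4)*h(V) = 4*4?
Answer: 1/34182 ≈ 2.9255e-5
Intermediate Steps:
h(V) = 32 (h(V) = 2*(4*4) = 2*16 = 32)
t(l, X) = 13 + 32*X (t(l, X) = 32*X + 13 = 13 + 32*X)
Q = 34182 (Q = (-72 - 90)*(13 + 32*(-7)) = -162*(13 - 224) = -162*(-211) = 34182)
1/Q = 1/34182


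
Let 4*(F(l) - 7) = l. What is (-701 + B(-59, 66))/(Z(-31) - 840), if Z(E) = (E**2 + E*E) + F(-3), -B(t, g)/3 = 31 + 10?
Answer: -3296/4353 ≈ -0.75718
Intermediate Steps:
F(l) = 7 + l/4
B(t, g) = -123 (B(t, g) = -3*(31 + 10) = -3*41 = -123)
Z(E) = 25/4 + 2*E**2 (Z(E) = (E**2 + E*E) + (7 + (1/4)*(-3)) = (E**2 + E**2) + (7 - 3/4) = 2*E**2 + 25/4 = 25/4 + 2*E**2)
(-701 + B(-59, 66))/(Z(-31) - 840) = (-701 - 123)/((25/4 + 2*(-31)**2) - 840) = -824/((25/4 + 2*961) - 840) = -824/((25/4 + 1922) - 840) = -824/(7713/4 - 840) = -824/4353/4 = -824*4/4353 = -3296/4353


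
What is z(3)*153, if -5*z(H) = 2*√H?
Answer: -306*√3/5 ≈ -106.00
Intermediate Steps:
z(H) = -2*√H/5
z(3)*153 = -2*√3/5*153 = -306*√3/5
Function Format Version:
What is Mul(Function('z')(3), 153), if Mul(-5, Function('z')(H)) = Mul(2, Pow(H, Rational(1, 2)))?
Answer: Mul(Rational(-306, 5), Pow(3, Rational(1, 2))) ≈ -106.00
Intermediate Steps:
Function('z')(H) = Mul(Rational(-2, 5), Pow(H, Rational(1, 2))) (Function('z')(H) = Mul(Rational(-1, 5), Mul(2, Pow(H, Rational(1, 2)))) = Mul(Rational(-2, 5), Pow(H, Rational(1, 2))))
Mul(Function('z')(3), 153) = Mul(Mul(Rational(-2, 5), Pow(3, Rational(1, 2))), 153) = Mul(Rational(-306, 5), Pow(3, Rational(1, 2)))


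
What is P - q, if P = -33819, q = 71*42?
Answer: -36801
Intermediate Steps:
q = 2982
P - q = -33819 - 1*2982 = -33819 - 2982 = -36801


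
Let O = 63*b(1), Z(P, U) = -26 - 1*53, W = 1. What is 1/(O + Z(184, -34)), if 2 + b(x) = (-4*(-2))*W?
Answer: 1/299 ≈ 0.0033445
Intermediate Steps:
b(x) = 6 (b(x) = -2 - 4*(-2)*1 = -2 + 8*1 = -2 + 8 = 6)
Z(P, U) = -79 (Z(P, U) = -26 - 53 = -79)
O = 378 (O = 63*6 = 378)
1/(O + Z(184, -34)) = 1/(378 - 79) = 1/299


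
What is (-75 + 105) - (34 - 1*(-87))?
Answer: -91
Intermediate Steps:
(-75 + 105) - (34 - 1*(-87)) = 30 - (34 + 87) = 30 - 1*121 = 30 - 121 = -91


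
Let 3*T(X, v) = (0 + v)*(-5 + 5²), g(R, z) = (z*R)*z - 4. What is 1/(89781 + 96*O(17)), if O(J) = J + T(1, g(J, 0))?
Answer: 1/88853 ≈ 1.1255e-5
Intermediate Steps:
g(R, z) = -4 + R*z² (g(R, z) = (R*z)*z - 4 = R*z² - 4 = -4 + R*z²)
T(X, v) = 20*v/3 (T(X, v) = ((0 + v)*(-5 + 5²))/3 = (v*(-5 + 25))/3 = (v*20)/3 = (20*v)/3 = 20*v/3)
O(J) = -80/3 + J (O(J) = J + 20*(-4 + J*0²)/3 = J + 20*(-4 + J*0)/3 = J + 20*(-4 + 0)/3 = J + (20/3)*(-4) = J - 80/3 = -80/3 + J)
1/(89781 + 96*O(17)) = 1/(89781 + 96*(-80/3 + 17)) = 1/(89781 + 96*(-29/3)) = 1/(89781 - 928) = 1/88853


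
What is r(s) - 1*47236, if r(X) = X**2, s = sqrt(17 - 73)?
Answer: -47292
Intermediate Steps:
s = 2*I*sqrt(14) (s = sqrt(-56) = 2*I*sqrt(14) ≈ 7.4833*I)
r(s) - 1*47236 = (2*I*sqrt(14))**2 - 1*47236 = -56 - 47236 = -47292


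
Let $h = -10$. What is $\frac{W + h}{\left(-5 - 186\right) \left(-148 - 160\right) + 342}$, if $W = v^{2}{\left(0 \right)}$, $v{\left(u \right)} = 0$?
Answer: $- \frac{1}{5917} \approx -0.000169$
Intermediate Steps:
$W = 0$ ($W = 0^{2} = 0$)
$\frac{W + h}{\left(-5 - 186\right) \left(-148 - 160\right) + 342} = \frac{0 - 10}{\left(-5 - 186\right) \left(-148 - 160\right) + 342} = - \frac{10}{\left(-191\right) \left(-308\right) + 342} = - \frac{10}{58828 + 342} = - \frac{10}{59170} = \left(-10\right) \frac{1}{59170} = - \frac{1}{5917}$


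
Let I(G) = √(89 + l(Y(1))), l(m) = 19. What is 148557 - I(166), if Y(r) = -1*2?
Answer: 148557 - 6*√3 ≈ 1.4855e+5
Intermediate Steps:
Y(r) = -2
I(G) = 6*√3 (I(G) = √(89 + 19) = √108 = 6*√3)
148557 - I(166) = 148557 - 6*√3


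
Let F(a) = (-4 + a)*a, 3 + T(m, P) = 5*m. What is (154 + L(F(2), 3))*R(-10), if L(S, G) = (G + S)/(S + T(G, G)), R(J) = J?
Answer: -6155/4 ≈ -1538.8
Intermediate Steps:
T(m, P) = -3 + 5*m
F(a) = a*(-4 + a)
L(S, G) = (G + S)/(-3 + S + 5*G) (L(S, G) = (G + S)/(S + (-3 + 5*G)) = (G + S)/(-3 + S + 5*G))
(154 + L(F(2), 3))*R(-10) = (154 + (3 + 2*(-4 + 2))/(-3 + 2*(-4 + 2) + 5*3))*(-10) = (154 + (3 + 2*(-2))/(-3 + 2*(-2) + 15))*(-10) = (154 + (3 - 4)/(-3 - 4 + 15))*(-10) = (154 - 1/8)*(-10) = (1231/8)*(-10) = -6155/4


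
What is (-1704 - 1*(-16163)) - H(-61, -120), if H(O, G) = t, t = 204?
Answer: 14255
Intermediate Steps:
H(O, G) = 204
(-1704 - 1*(-16163)) - H(-61, -120) = (-1704 - 1*(-16163)) - 1*204 = (-1704 + 16163) - 204 = 14459 - 204 = 14255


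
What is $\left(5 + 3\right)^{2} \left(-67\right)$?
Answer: $-4288$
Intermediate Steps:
$\left(5 + 3\right)^{2} \left(-67\right) = 8^{2} \left(-67\right) = 64 \left(-67\right) = -4288$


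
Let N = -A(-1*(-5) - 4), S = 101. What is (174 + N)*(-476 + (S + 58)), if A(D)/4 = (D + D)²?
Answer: -50086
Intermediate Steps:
A(D) = 16*D² (A(D) = 4*(D + D)² = 4*(2*D)² = 4*(4*D²) = 16*D²)
N = -16 (N = -16*(-1*(-5) - 4)² = -16*(5 - 4)² = -16*1² = -16 ≈ -16.000)
(174 + N)*(-476 + (S + 58)) = (174 - 16)*(-476 + (101 + 58)) = 158*(-476 + 159) = 158*(-317) = -50086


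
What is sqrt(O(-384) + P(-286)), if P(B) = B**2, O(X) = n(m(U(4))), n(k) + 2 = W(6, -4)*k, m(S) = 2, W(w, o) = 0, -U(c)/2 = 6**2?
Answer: sqrt(81794) ≈ 286.00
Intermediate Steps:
U(c) = -72 (U(c) = -2*6**2 = -2*36 = -72)
n(k) = -2 (n(k) = -2 + 0*k = -2 + 0 = -2)
O(X) = -2
sqrt(O(-384) + P(-286)) = sqrt(-2 + (-286)**2) = sqrt(-2 + 81796) = sqrt(81794)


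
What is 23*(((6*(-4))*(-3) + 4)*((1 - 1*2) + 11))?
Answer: 17480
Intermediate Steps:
23*(((6*(-4))*(-3) + 4)*((1 - 1*2) + 11)) = 23*((-24*(-3) + 4)*((1 - 2) + 11)) = 23*((72 + 4)*(-1 + 11)) = 23*(76*10) = 23*760 = 17480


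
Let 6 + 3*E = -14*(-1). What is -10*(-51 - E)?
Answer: 1610/3 ≈ 536.67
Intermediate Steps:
E = 8/3 (E = -2 + (-14*(-1))/3 = -2 + (1/3)*14 = -2 + 14/3 = 8/3 ≈ 2.6667)
-10*(-51 - E) = -10*(-51 - 1*8/3) = -10*(-51 - 8/3) = -10*(-161/3) = 1610/3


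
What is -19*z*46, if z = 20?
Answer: -17480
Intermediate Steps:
-19*z*46 = -19*20*46 = -380*46 = -17480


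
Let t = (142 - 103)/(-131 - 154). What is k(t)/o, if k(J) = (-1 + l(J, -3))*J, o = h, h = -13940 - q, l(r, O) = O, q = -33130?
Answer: 26/911525 ≈ 2.8524e-5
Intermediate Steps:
t = -13/95 (t = 39/(-285) = 39*(-1/285) = -13/95 ≈ -0.13684)
h = 19190 (h = -13940 - 1*(-33130) = -13940 + 33130 = 19190)
o = 19190
k(J) = -4*J (k(J) = (-1 - 3)*J = -4*J)
k(t)/o = -4*(-13/95)/19190 = (52/95)*(1/19190) = 26/911525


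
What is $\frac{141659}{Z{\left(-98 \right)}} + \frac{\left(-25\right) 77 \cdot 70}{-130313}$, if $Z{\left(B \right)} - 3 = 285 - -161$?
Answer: $\frac{18520512017}{58510537} \approx 316.53$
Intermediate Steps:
$Z{\left(B \right)} = 449$ ($Z{\left(B \right)} = 3 + \left(285 - -161\right) = 3 + \left(285 + 161\right) = 3 + 446 = 449$)
$\frac{141659}{Z{\left(-98 \right)}} + \frac{\left(-25\right) 77 \cdot 70}{-130313} = \frac{141659}{449} + \frac{\left(-25\right) 77 \cdot 70}{-130313} = 141659 \cdot \frac{1}{449} + \left(-1925\right) 70 \left(- \frac{1}{130313}\right) = \frac{141659}{449} - - \frac{134750}{130313} = \frac{141659}{449} + \frac{134750}{130313} = \frac{18520512017}{58510537}$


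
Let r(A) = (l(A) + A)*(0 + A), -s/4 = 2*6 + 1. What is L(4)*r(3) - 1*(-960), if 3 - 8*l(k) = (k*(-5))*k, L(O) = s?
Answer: -444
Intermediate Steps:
s = -52 (s = -4*(2*6 + 1) = -4*(12 + 1) = -4*13 = -52)
L(O) = -52
l(k) = 3/8 + 5*k²/8 (l(k) = 3/8 - k*(-5)*k/8 = 3/8 - (-5*k)*k/8 = 3/8 - (-5)*k²/8 = 3/8 + 5*k²/8)
r(A) = A*(3/8 + A + 5*A²/8) (r(A) = ((3/8 + 5*A²/8) + A)*(0 + A) = (3/8 + A + 5*A²/8)*A = A*(3/8 + A + 5*A²/8))
L(4)*r(3) - 1*(-960) = -13*3*(3 + 5*3² + 8*3)/2 - 1*(-960) = -13*3*(3 + 5*9 + 24)/2 + 960 = -13*3*(3 + 45 + 24)/2 + 960 = -13*3*72/2 + 960 = -52*27 + 960 = -1404 + 960 = -444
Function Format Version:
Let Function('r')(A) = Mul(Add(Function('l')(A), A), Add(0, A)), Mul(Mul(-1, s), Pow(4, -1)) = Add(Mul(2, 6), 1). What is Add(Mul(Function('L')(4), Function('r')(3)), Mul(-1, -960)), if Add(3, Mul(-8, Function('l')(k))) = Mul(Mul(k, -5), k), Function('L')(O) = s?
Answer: -444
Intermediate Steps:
s = -52 (s = Mul(-4, Add(Mul(2, 6), 1)) = Mul(-4, Add(12, 1)) = Mul(-4, 13) = -52)
Function('L')(O) = -52
Function('l')(k) = Add(Rational(3, 8), Mul(Rational(5, 8), Pow(k, 2))) (Function('l')(k) = Add(Rational(3, 8), Mul(Rational(-1, 8), Mul(Mul(k, -5), k))) = Add(Rational(3, 8), Mul(Rational(-1, 8), Mul(Mul(-5, k), k))) = Add(Rational(3, 8), Mul(Rational(-1, 8), Mul(-5, Pow(k, 2)))) = Add(Rational(3, 8), Mul(Rational(5, 8), Pow(k, 2))))
Function('r')(A) = Mul(A, Add(Rational(3, 8), A, Mul(Rational(5, 8), Pow(A, 2)))) (Function('r')(A) = Mul(Add(Add(Rational(3, 8), Mul(Rational(5, 8), Pow(A, 2))), A), Add(0, A)) = Mul(Add(Rational(3, 8), A, Mul(Rational(5, 8), Pow(A, 2))), A) = Mul(A, Add(Rational(3, 8), A, Mul(Rational(5, 8), Pow(A, 2)))))
Add(Mul(Function('L')(4), Function('r')(3)), Mul(-1, -960)) = Add(Mul(-52, Mul(Rational(1, 8), 3, Add(3, Mul(5, Pow(3, 2)), Mul(8, 3)))), Mul(-1, -960)) = Add(Mul(-52, Mul(Rational(1, 8), 3, Add(3, Mul(5, 9), 24))), 960) = Add(Mul(-52, Mul(Rational(1, 8), 3, Add(3, 45, 24))), 960) = Add(Mul(-52, Mul(Rational(1, 8), 3, 72)), 960) = Add(Mul(-52, 27), 960) = Add(-1404, 960) = -444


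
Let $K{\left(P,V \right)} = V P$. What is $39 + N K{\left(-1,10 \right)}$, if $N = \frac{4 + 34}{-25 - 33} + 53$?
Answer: $- \frac{14049}{29} \approx -484.45$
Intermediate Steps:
$K{\left(P,V \right)} = P V$
$N = \frac{1518}{29}$ ($N = \frac{38}{-58} + 53 = 38 \left(- \frac{1}{58}\right) + 53 = - \frac{19}{29} + 53 = \frac{1518}{29} \approx 52.345$)
$39 + N K{\left(-1,10 \right)} = 39 + \frac{1518 \left(\left(-1\right) 10\right)}{29} = 39 + \frac{1518}{29} \left(-10\right) = 39 - \frac{15180}{29} = - \frac{14049}{29}$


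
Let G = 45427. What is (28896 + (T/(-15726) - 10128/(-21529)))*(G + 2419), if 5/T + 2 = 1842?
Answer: 86129194784339176901/62295969936 ≈ 1.3826e+9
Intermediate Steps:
T = 1/368 (T = 5/(-2 + 1842) = 5/1840 = 5*(1/1840) = 1/368 ≈ 0.0027174)
(28896 + (T/(-15726) - 10128/(-21529)))*(G + 2419) = (28896 + ((1/368)/(-15726) - 10128/(-21529)))*(45427 + 2419) = (28896 + ((1/368)*(-1/15726) - 10128*(-1/21529)))*47846 = (28896 + (-1/5787168 + 10128/21529))*47846 = (28896 + 58612415975/124591939872)*47846 = (3600267306957287/124591939872)*47846 = 86129194784339176901/62295969936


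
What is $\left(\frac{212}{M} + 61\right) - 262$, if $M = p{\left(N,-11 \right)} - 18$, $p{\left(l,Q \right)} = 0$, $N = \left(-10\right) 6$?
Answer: $- \frac{1915}{9} \approx -212.78$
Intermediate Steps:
$N = -60$
$M = -18$ ($M = 0 - 18 = -18$)
$\left(\frac{212}{M} + 61\right) - 262 = \left(\frac{212}{-18} + 61\right) - 262 = \left(212 \left(- \frac{1}{18}\right) + 61\right) - 262 = \left(- \frac{106}{9} + 61\right) - 262 = \frac{443}{9} - 262 = - \frac{1915}{9}$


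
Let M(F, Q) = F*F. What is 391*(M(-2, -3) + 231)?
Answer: 91885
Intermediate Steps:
M(F, Q) = F²
391*(M(-2, -3) + 231) = 391*((-2)² + 231) = 391*(4 + 231) = 391*235 = 91885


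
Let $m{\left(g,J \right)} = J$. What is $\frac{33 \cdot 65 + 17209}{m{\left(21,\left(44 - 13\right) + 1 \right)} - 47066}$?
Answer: $- \frac{9677}{23517} \approx -0.41149$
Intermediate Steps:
$\frac{33 \cdot 65 + 17209}{m{\left(21,\left(44 - 13\right) + 1 \right)} - 47066} = \frac{33 \cdot 65 + 17209}{\left(\left(44 - 13\right) + 1\right) - 47066} = \frac{2145 + 17209}{\left(31 + 1\right) - 47066} = \frac{19354}{32 - 47066} = \frac{19354}{-47034} = 19354 \left(- \frac{1}{47034}\right) = - \frac{9677}{23517}$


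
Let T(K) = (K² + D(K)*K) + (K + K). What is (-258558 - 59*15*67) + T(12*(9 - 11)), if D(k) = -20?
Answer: -316845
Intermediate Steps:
T(K) = K² - 18*K (T(K) = (K² - 20*K) + (K + K) = (K² - 20*K) + 2*K = K² - 18*K)
(-258558 - 59*15*67) + T(12*(9 - 11)) = (-258558 - 59*15*67) + (12*(9 - 11))*(-18 + 12*(9 - 11)) = (-258558 - 885*67) + (12*(-2))*(-18 + 12*(-2)) = (-258558 - 59295) - 24*(-18 - 24) = -317853 - 24*(-42) = -317853 + 1008 = -316845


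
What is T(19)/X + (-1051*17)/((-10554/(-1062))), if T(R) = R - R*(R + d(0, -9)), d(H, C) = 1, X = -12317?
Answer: -38951372504/21665603 ≈ -1797.8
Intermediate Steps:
T(R) = R - R*(1 + R) (T(R) = R - R*(R + 1) = R - R*(1 + R))
T(19)/X + (-1051*17)/((-10554/(-1062))) = -1*19**2/(-12317) + (-1051*17)/((-10554/(-1062))) = -1*361*(-1/12317) - 17867/((-10554*(-1/1062))) = -361*(-1/12317) - 17867/1759/177 = 361/12317 - 17867*177/1759 = 361/12317 - 3162459/1759 = -38951372504/21665603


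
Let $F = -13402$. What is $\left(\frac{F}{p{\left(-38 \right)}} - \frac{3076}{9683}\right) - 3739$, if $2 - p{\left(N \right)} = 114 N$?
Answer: $- \frac{78527216554}{20983061} \approx -3742.4$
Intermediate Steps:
$p{\left(N \right)} = 2 - 114 N$
$\left(\frac{F}{p{\left(-38 \right)}} - \frac{3076}{9683}\right) - 3739 = \left(- \frac{13402}{2 - -4332} - \frac{3076}{9683}\right) - 3739 = \left(- \frac{13402}{2 + 4332} - \frac{3076}{9683}\right) - 3739 = \left(- \frac{13402}{4334} - \frac{3076}{9683}\right) - 3739 = \left(\left(-13402\right) \frac{1}{4334} - \frac{3076}{9683}\right) - 3739 = \left(- \frac{6701}{2167} - \frac{3076}{9683}\right) - 3739 = - \frac{71551475}{20983061} - 3739 = - \frac{78527216554}{20983061}$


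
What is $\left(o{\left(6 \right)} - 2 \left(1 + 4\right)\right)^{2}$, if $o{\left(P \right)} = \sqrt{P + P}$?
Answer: $112 - 40 \sqrt{3} \approx 42.718$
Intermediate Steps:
$o{\left(P \right)} = \sqrt{2} \sqrt{P}$ ($o{\left(P \right)} = \sqrt{2 P} = \sqrt{2} \sqrt{P}$)
$\left(o{\left(6 \right)} - 2 \left(1 + 4\right)\right)^{2} = \left(\sqrt{2} \sqrt{6} - 2 \left(1 + 4\right)\right)^{2} = \left(2 \sqrt{3} - 10\right)^{2} = \left(-10 + 2 \sqrt{3}\right)^{2}$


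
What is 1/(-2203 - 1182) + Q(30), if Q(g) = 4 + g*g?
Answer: 3060039/3385 ≈ 904.00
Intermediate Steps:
Q(g) = 4 + g²
1/(-2203 - 1182) + Q(30) = 1/(-2203 - 1182) + (4 + 30²) = 1/(-3385) + (4 + 900) = -1/3385 + 904 = 3060039/3385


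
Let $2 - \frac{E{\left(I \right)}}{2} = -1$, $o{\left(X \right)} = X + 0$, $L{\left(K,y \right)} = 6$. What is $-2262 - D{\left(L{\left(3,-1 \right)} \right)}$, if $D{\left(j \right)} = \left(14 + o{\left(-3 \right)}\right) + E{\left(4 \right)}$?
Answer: $-2279$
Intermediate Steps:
$o{\left(X \right)} = X$
$E{\left(I \right)} = 6$ ($E{\left(I \right)} = 4 - -2 = 4 + 2 = 6$)
$D{\left(j \right)} = 17$ ($D{\left(j \right)} = \left(14 - 3\right) + 6 = 11 + 6 = 17$)
$-2262 - D{\left(L{\left(3,-1 \right)} \right)} = -2262 - 17 = -2279$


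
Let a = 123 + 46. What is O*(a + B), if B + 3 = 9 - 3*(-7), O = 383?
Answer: 75068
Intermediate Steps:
B = 27 (B = -3 + (9 - 3*(-7)) = -3 + (9 + 21) = -3 + 30 = 27)
a = 169
O*(a + B) = 383*(169 + 27) = 383*196 = 75068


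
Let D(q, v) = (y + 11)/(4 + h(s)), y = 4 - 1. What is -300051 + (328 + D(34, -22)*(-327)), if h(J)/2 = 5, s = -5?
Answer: -300050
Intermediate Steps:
h(J) = 10 (h(J) = 2*5 = 10)
y = 3
D(q, v) = 1 (D(q, v) = (3 + 11)/(4 + 10) = 14/14 = 14*(1/14) = 1)
-300051 + (328 + D(34, -22)*(-327)) = -300051 + (328 + 1*(-327)) = -300051 + (328 - 327) = -300051 + 1 = -300050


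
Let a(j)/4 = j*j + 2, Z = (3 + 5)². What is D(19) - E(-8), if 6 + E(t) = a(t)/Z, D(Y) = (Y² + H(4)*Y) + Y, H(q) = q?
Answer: 3663/8 ≈ 457.88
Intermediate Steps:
Z = 64 (Z = 8² = 64)
D(Y) = Y² + 5*Y (D(Y) = (Y² + 4*Y) + Y = Y² + 5*Y)
a(j) = 8 + 4*j² (a(j) = 4*(j*j + 2) = 4*(j² + 2) = 4*(2 + j²) = 8 + 4*j²)
E(t) = -47/8 + t²/16 (E(t) = -6 + (8 + 4*t²)/64 = -6 + (8 + 4*t²)*(1/64) = -6 + (⅛ + t²/16) = -47/8 + t²/16)
D(19) - E(-8) = 19*(5 + 19) - (-47/8 + (1/16)*(-8)²) = 19*24 - (-47/8 + (1/16)*64) = 456 - (-47/8 + 4) = 456 - 1*(-15/8) = 456 + 15/8 = 3663/8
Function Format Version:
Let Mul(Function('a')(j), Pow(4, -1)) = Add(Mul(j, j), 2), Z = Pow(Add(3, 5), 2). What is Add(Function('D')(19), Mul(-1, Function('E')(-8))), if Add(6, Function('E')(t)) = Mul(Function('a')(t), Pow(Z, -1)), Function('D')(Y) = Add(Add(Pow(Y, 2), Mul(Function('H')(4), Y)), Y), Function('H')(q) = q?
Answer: Rational(3663, 8) ≈ 457.88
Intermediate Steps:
Z = 64 (Z = Pow(8, 2) = 64)
Function('D')(Y) = Add(Pow(Y, 2), Mul(5, Y)) (Function('D')(Y) = Add(Add(Pow(Y, 2), Mul(4, Y)), Y) = Add(Pow(Y, 2), Mul(5, Y)))
Function('a')(j) = Add(8, Mul(4, Pow(j, 2))) (Function('a')(j) = Mul(4, Add(Mul(j, j), 2)) = Mul(4, Add(Pow(j, 2), 2)) = Mul(4, Add(2, Pow(j, 2))) = Add(8, Mul(4, Pow(j, 2))))
Function('E')(t) = Add(Rational(-47, 8), Mul(Rational(1, 16), Pow(t, 2))) (Function('E')(t) = Add(-6, Mul(Add(8, Mul(4, Pow(t, 2))), Pow(64, -1))) = Add(-6, Mul(Add(8, Mul(4, Pow(t, 2))), Rational(1, 64))) = Add(-6, Add(Rational(1, 8), Mul(Rational(1, 16), Pow(t, 2)))) = Add(Rational(-47, 8), Mul(Rational(1, 16), Pow(t, 2))))
Add(Function('D')(19), Mul(-1, Function('E')(-8))) = Add(Mul(19, Add(5, 19)), Mul(-1, Add(Rational(-47, 8), Mul(Rational(1, 16), Pow(-8, 2))))) = Add(Mul(19, 24), Mul(-1, Add(Rational(-47, 8), Mul(Rational(1, 16), 64)))) = Add(456, Mul(-1, Add(Rational(-47, 8), 4))) = Add(456, Mul(-1, Rational(-15, 8))) = Add(456, Rational(15, 8)) = Rational(3663, 8)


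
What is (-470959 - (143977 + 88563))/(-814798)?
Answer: 703499/814798 ≈ 0.86340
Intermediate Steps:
(-470959 - (143977 + 88563))/(-814798) = (-470959 - 1*232540)*(-1/814798) = (-470959 - 232540)*(-1/814798) = -703499*(-1/814798) = 703499/814798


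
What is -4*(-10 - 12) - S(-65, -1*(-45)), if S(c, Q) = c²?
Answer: -4137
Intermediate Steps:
-4*(-10 - 12) - S(-65, -1*(-45)) = -4*(-10 - 12) - 1*(-65)² = -4*(-22) - 1*4225 = 88 - 4225 = -4137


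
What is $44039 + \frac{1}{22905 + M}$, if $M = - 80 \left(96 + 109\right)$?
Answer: $\frac{286473696}{6505} \approx 44039.0$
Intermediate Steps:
$M = -16400$ ($M = \left(-80\right) 205 = -16400$)
$44039 + \frac{1}{22905 + M} = 44039 + \frac{1}{22905 - 16400} = 44039 + \frac{1}{6505} = \frac{286473696}{6505}$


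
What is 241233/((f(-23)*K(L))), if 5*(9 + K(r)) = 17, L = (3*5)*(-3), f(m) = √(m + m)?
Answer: 1206165*I*√46/1288 ≈ 6351.4*I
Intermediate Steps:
f(m) = √2*√m (f(m) = √(2*m) = √2*√m)
L = -45 (L = 15*(-3) = -45)
K(r) = -28/5 (K(r) = -9 + (⅕)*17 = -9 + 17/5 = -28/5)
241233/((f(-23)*K(L))) = 241233/(((√2*√(-23))*(-28/5))) = 241233/(((√2*(I*√23))*(-28/5))) = 241233/(((I*√46)*(-28/5))) = 241233/((-28*I*√46/5)) = 241233*(5*I*√46/1288) = 1206165*I*√46/1288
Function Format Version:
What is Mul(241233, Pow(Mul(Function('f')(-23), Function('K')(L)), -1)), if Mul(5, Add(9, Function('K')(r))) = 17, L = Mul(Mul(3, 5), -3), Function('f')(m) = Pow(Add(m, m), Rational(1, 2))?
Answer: Mul(Rational(1206165, 1288), I, Pow(46, Rational(1, 2))) ≈ Mul(6351.4, I)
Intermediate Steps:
Function('f')(m) = Mul(Pow(2, Rational(1, 2)), Pow(m, Rational(1, 2))) (Function('f')(m) = Pow(Mul(2, m), Rational(1, 2)) = Mul(Pow(2, Rational(1, 2)), Pow(m, Rational(1, 2))))
L = -45 (L = Mul(15, -3) = -45)
Function('K')(r) = Rational(-28, 5) (Function('K')(r) = Add(-9, Mul(Rational(1, 5), 17)) = Add(-9, Rational(17, 5)) = Rational(-28, 5))
Mul(241233, Pow(Mul(Function('f')(-23), Function('K')(L)), -1)) = Mul(241233, Pow(Mul(Mul(Pow(2, Rational(1, 2)), Pow(-23, Rational(1, 2))), Rational(-28, 5)), -1)) = Mul(241233, Pow(Mul(Mul(Pow(2, Rational(1, 2)), Mul(I, Pow(23, Rational(1, 2)))), Rational(-28, 5)), -1)) = Mul(241233, Pow(Mul(Mul(I, Pow(46, Rational(1, 2))), Rational(-28, 5)), -1)) = Mul(241233, Pow(Mul(Rational(-28, 5), I, Pow(46, Rational(1, 2))), -1)) = Mul(241233, Mul(Rational(5, 1288), I, Pow(46, Rational(1, 2)))) = Mul(Rational(1206165, 1288), I, Pow(46, Rational(1, 2)))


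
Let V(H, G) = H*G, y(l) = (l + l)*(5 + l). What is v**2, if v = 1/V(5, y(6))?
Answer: 1/435600 ≈ 2.2957e-6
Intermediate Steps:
y(l) = 2*l*(5 + l) (y(l) = (2*l)*(5 + l) = 2*l*(5 + l))
V(H, G) = G*H
v = 1/660 (v = 1/((2*6*(5 + 6))*5) = 1/((2*6*11)*5) = 1/(132*5) = 1/660 ≈ 0.0015152)
v**2 = (1/660)**2 = 1/435600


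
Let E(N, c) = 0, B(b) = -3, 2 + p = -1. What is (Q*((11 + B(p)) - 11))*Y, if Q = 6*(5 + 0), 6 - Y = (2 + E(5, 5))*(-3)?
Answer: -1080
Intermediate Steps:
p = -3 (p = -2 - 1 = -3)
Y = 12 (Y = 6 - (2 + 0)*(-3) = 6 - 2*(-3) = 6 - 1*(-6) = 6 + 6 = 12)
Q = 30 (Q = 6*5 = 30)
(Q*((11 + B(p)) - 11))*Y = (30*((11 - 3) - 11))*12 = (30*(8 - 11))*12 = (30*(-3))*12 = -90*12 = -1080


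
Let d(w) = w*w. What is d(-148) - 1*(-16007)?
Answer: 37911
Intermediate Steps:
d(w) = w²
d(-148) - 1*(-16007) = (-148)² - 1*(-16007) = 21904 + 16007 = 37911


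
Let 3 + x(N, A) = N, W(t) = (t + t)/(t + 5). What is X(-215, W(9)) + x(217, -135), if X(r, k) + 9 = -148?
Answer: 57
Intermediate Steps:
W(t) = 2*t/(5 + t) (W(t) = (2*t)/(5 + t) = 2*t/(5 + t))
X(r, k) = -157 (X(r, k) = -9 - 148 = -157)
x(N, A) = -3 + N
X(-215, W(9)) + x(217, -135) = -157 + (-3 + 217) = -157 + 214 = 57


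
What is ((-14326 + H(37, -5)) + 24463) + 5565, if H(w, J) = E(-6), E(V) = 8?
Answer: 15710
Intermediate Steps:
H(w, J) = 8
((-14326 + H(37, -5)) + 24463) + 5565 = ((-14326 + 8) + 24463) + 5565 = (-14318 + 24463) + 5565 = 10145 + 5565 = 15710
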